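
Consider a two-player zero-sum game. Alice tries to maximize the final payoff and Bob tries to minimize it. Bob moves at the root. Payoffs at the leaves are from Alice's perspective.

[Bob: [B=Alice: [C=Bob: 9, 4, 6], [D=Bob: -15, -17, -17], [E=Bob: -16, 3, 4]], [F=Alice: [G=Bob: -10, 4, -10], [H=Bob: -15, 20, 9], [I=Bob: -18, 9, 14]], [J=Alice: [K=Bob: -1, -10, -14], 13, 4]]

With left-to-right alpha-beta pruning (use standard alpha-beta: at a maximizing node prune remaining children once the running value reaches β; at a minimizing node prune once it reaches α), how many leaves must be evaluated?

C [α=-∞,β=+∞]: v=4
D [α=4,β=+∞]: v=-15 after child 1 ≤ α → α-cutoff, skip 2
E [α=4,β=+∞]: v=-16 after child 1 ≤ α → α-cutoff, skip 2
B [α=-∞,β=+∞]: v=4
G [α=-∞,β=4]: v=-10
H [α=-10,β=4]: v=-15 after child 1 ≤ α → α-cutoff, skip 2
I [α=-10,β=4]: v=-18 after child 1 ≤ α → α-cutoff, skip 2
F [α=-∞,β=4]: v=-10
K [α=-∞,β=-10]: v=-14
J [α=-∞,β=-10]: v=13 after child 2 ≥ β → β-cutoff, skip 1
Root [α=-∞,β=+∞]: v=-10
Leaves evaluated: 14 of 23.

14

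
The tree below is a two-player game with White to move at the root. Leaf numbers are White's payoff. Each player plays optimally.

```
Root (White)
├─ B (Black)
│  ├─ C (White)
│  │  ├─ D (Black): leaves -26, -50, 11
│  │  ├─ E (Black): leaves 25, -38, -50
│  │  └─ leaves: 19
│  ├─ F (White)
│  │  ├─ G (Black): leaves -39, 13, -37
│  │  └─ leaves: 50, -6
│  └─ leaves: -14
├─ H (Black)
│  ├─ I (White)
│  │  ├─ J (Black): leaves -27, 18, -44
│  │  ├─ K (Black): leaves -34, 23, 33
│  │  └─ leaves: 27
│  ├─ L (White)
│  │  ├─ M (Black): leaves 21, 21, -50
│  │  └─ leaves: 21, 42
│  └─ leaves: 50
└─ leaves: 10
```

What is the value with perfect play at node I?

27

J: min(-27, 18, -44) = -44
K: min(-34, 23, 33) = -34
I: max(-44, -34, 27) = 27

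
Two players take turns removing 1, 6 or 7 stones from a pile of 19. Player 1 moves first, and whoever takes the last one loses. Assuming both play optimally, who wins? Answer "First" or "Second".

i:   0  1  2  3  4  5  6  7  8  9 10 11 12 13 14 15 16 17 18 19
     W  L  W  L  W  L  W  W  W  W  W  W  W  L  W  L  W  L  W  W
Position 19 is W, so the first player wins.

First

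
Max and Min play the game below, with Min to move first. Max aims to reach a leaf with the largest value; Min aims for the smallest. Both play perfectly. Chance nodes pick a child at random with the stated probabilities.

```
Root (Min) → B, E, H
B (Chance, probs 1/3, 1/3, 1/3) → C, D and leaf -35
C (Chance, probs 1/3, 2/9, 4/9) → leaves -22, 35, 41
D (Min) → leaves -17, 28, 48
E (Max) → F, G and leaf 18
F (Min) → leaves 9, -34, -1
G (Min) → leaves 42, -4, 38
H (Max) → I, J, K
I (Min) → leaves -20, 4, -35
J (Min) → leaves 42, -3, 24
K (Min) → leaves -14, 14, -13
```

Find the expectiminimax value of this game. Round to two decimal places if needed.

-11.11

C (Chance): 1/3·-22 + 2/9·35 + 4/9·41 = 18.67
D (Min): min(-17, 28, 48) = -17
B (Chance): 1/3·18.67 + 1/3·-17 + 1/3·-35 = -11.11
F (Min): min(9, -34, -1) = -34
G (Min): min(42, -4, 38) = -4
E (Max): max(-34, -4, 18) = 18
I (Min): min(-20, 4, -35) = -35
J (Min): min(42, -3, 24) = -3
K (Min): min(-14, 14, -13) = -14
H (Max): max(-35, -3, -14) = -3
Root (Min): min(-11.11, 18, -3) = -11.11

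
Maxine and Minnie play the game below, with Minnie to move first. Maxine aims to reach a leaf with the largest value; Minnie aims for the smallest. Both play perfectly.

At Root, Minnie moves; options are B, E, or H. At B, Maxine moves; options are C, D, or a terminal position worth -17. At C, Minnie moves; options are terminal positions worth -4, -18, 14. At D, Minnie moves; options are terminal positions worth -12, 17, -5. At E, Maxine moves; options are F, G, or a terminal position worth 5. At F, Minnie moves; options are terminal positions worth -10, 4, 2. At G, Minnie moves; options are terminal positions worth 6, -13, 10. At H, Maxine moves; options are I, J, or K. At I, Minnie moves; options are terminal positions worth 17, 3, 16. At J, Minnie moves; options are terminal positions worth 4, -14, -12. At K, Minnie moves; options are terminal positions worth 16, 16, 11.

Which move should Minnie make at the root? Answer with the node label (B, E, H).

B

C (Minnie): min(-4, -18, 14) = -18
D (Minnie): min(-12, 17, -5) = -12
B (Maxine): max(-18, -12, -17) = -12
F (Minnie): min(-10, 4, 2) = -10
G (Minnie): min(6, -13, 10) = -13
E (Maxine): max(-10, -13, 5) = 5
I (Minnie): min(17, 3, 16) = 3
J (Minnie): min(4, -14, -12) = -14
K (Minnie): min(16, 16, 11) = 11
H (Maxine): max(3, -14, 11) = 11
Root (Minnie): min(-12, 5, 11) = -12
Minnie picks the child with the lowest value: B (value -12).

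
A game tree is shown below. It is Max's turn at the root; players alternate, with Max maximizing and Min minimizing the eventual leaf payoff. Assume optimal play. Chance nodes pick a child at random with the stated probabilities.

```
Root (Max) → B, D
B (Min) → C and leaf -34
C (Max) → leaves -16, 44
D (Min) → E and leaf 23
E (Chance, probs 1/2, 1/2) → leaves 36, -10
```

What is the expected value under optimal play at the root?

13

C (Max): max(-16, 44) = 44
B (Min): min(44, -34) = -34
E (Chance): 1/2·36 + 1/2·-10 = 13
D (Min): min(13, 23) = 13
Root (Max): max(-34, 13) = 13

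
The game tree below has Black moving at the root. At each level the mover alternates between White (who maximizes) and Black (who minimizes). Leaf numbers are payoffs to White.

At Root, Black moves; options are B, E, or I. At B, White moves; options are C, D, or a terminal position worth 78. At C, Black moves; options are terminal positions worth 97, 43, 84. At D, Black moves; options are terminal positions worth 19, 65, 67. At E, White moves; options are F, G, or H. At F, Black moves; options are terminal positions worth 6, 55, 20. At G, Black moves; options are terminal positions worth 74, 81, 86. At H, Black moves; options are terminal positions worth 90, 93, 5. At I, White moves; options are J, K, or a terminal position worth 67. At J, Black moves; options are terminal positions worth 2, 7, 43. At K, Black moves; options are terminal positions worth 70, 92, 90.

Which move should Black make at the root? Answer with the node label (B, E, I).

C (Black): min(97, 43, 84) = 43
D (Black): min(19, 65, 67) = 19
B (White): max(43, 19, 78) = 78
F (Black): min(6, 55, 20) = 6
G (Black): min(74, 81, 86) = 74
H (Black): min(90, 93, 5) = 5
E (White): max(6, 74, 5) = 74
J (Black): min(2, 7, 43) = 2
K (Black): min(70, 92, 90) = 70
I (White): max(2, 70, 67) = 70
Root (Black): min(78, 74, 70) = 70
Black picks the child with the lowest value: I (value 70).

I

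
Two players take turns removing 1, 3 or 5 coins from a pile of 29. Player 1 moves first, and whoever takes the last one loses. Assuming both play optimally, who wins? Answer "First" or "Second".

Second

i:   0  1  2  3  4  5  6  7  8  9 10 11 12 13 14 15 16 17 18 19 20 21 22 23 24 25 26 27 28 29
     W  L  W  L  W  L  W  L  W  L  W  L  W  L  W  L  W  L  W  L  W  L  W  L  W  L  W  L  W  L
Position 29 is L, so the second player wins.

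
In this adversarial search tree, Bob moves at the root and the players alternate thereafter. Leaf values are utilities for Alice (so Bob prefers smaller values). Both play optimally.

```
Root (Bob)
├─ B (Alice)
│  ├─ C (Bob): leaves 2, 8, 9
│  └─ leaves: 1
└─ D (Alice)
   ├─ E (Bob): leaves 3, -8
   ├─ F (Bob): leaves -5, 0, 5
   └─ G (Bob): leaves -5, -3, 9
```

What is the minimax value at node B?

C: min(2, 8, 9) = 2
B: max(2, 1) = 2

2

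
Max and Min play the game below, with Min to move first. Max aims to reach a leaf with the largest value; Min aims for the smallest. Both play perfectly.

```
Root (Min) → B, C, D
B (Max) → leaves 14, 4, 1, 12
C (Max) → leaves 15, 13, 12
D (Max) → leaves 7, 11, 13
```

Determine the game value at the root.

13

B (Max): max(14, 4, 1, 12) = 14
C (Max): max(15, 13, 12) = 15
D (Max): max(7, 11, 13) = 13
Root (Min): min(14, 15, 13) = 13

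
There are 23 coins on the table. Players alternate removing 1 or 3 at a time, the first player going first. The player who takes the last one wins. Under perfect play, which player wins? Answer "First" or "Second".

First

Compute winning (W) and losing (L) positions by backward induction:
i:   0  1  2  3  4  5  6  7  8  9 10 11 12 13 14 15 16 17 18 19 20 21 22 23
     L  W  L  W  L  W  L  W  L  W  L  W  L  W  L  W  L  W  L  W  L  W  L  W
Position 23 is W, so the first player wins.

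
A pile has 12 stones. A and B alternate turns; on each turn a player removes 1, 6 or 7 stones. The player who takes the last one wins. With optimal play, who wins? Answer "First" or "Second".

Compute winning (W) and losing (L) positions by backward induction:
i:   0  1  2  3  4  5  6  7  8  9 10 11 12
     L  W  L  W  L  W  W  W  W  W  W  W  L
Position 12 is L, so the second player wins.

Second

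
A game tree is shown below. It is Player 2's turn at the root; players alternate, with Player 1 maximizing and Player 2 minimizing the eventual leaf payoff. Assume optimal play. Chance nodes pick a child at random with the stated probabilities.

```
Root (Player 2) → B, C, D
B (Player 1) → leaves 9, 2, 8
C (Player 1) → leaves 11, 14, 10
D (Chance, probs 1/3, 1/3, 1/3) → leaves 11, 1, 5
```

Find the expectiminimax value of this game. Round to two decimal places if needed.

5.67

B (Player 1): max(9, 2, 8) = 9
C (Player 1): max(11, 14, 10) = 14
D (Chance): 1/3·11 + 1/3·1 + 1/3·5 = 5.67
Root (Player 2): min(9, 14, 5.67) = 5.67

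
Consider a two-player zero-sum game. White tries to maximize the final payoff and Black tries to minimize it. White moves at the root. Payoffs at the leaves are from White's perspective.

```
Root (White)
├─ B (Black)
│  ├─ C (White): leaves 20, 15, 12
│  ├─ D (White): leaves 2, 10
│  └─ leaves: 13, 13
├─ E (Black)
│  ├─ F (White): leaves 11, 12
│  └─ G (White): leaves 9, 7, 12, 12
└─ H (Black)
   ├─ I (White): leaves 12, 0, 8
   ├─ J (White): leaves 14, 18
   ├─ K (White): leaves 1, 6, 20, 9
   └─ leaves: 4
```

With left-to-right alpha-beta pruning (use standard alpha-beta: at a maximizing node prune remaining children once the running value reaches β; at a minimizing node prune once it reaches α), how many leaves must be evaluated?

15

C [α=-∞,β=+∞]: v=20
D [α=-∞,β=20]: v=10
B [α=-∞,β=+∞]: v=10
F [α=10,β=+∞]: v=12
G [α=10,β=12]: v=12 after child 3 ≥ β → β-cutoff, skip 1
E [α=10,β=+∞]: v=12
I [α=12,β=+∞]: v=12
H [α=12,β=+∞]: v=12 after child 1 ≤ α → α-cutoff, skip 3
Root [α=-∞,β=+∞]: v=12
Leaves evaluated: 15 of 23.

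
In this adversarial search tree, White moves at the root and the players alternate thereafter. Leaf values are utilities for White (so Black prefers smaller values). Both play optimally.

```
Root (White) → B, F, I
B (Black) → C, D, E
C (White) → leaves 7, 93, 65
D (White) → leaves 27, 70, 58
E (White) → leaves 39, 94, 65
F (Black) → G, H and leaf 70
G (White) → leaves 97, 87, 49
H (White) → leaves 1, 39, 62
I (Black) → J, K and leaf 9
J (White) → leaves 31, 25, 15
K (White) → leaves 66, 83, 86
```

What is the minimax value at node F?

62

G: max(97, 87, 49) = 97
H: max(1, 39, 62) = 62
F: min(97, 62, 70) = 62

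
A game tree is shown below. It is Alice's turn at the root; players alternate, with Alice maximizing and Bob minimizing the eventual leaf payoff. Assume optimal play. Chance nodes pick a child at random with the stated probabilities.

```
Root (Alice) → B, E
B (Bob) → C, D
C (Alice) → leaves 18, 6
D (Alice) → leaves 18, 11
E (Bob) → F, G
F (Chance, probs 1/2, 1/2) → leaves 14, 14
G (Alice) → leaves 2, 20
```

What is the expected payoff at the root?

18

C (Alice): max(18, 6) = 18
D (Alice): max(18, 11) = 18
B (Bob): min(18, 18) = 18
F (Chance): 1/2·14 + 1/2·14 = 14
G (Alice): max(2, 20) = 20
E (Bob): min(14, 20) = 14
Root (Alice): max(18, 14) = 18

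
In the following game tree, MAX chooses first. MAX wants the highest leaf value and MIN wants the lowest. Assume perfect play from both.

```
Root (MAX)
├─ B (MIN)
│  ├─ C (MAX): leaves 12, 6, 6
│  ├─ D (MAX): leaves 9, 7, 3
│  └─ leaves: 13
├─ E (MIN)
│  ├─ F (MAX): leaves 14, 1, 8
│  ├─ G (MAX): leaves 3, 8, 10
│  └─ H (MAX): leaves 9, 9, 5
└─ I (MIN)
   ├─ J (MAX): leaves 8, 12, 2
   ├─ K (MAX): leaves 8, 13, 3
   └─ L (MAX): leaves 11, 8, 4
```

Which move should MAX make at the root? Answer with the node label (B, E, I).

C (MAX): max(12, 6, 6) = 12
D (MAX): max(9, 7, 3) = 9
B (MIN): min(12, 9, 13) = 9
F (MAX): max(14, 1, 8) = 14
G (MAX): max(3, 8, 10) = 10
H (MAX): max(9, 9, 5) = 9
E (MIN): min(14, 10, 9) = 9
J (MAX): max(8, 12, 2) = 12
K (MAX): max(8, 13, 3) = 13
L (MAX): max(11, 8, 4) = 11
I (MIN): min(12, 13, 11) = 11
Root (MAX): max(9, 9, 11) = 11
MAX picks the child with the highest value: I (value 11).

I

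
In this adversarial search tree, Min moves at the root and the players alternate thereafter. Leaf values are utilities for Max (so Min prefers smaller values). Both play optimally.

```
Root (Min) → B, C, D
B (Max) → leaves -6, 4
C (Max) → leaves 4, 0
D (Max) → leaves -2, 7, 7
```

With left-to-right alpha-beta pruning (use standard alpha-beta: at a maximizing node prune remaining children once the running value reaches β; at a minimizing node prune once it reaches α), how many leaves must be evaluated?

B [α=-∞,β=+∞]: v=4
C [α=-∞,β=4]: v=4 after child 1 ≥ β → β-cutoff, skip 1
D [α=-∞,β=4]: v=7 after child 2 ≥ β → β-cutoff, skip 1
Root [α=-∞,β=+∞]: v=4
Leaves evaluated: 5 of 7.

5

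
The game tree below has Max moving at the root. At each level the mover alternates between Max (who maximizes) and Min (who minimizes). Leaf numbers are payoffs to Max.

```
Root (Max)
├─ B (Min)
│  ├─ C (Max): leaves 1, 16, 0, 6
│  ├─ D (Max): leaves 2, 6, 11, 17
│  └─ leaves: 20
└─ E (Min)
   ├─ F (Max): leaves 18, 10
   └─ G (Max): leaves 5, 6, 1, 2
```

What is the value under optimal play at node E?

6

F: max(18, 10) = 18
G: max(5, 6, 1, 2) = 6
E: min(18, 6) = 6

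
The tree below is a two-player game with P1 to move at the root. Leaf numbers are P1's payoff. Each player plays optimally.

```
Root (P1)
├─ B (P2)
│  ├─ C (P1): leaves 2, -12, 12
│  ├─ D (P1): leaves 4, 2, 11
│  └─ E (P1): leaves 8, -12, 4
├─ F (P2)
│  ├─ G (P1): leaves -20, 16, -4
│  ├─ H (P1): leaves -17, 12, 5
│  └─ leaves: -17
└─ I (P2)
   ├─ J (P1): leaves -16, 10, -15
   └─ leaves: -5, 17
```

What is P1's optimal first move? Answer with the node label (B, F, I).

B

C (P1): max(2, -12, 12) = 12
D (P1): max(4, 2, 11) = 11
E (P1): max(8, -12, 4) = 8
B (P2): min(12, 11, 8) = 8
G (P1): max(-20, 16, -4) = 16
H (P1): max(-17, 12, 5) = 12
F (P2): min(16, 12, -17) = -17
J (P1): max(-16, 10, -15) = 10
I (P2): min(10, -5, 17) = -5
Root (P1): max(8, -17, -5) = 8
P1 picks the child with the highest value: B (value 8).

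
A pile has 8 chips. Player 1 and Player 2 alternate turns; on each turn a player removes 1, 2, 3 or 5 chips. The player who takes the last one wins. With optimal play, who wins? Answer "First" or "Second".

Second

i:   0  1  2  3  4  5  6  7  8
     L  W  W  W  L  W  W  W  L
Position 8 is L, so the second player wins.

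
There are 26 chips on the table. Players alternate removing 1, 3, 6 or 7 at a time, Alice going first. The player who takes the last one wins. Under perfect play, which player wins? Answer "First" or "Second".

Second

Positions where the player to move wins (W) vs loses (L):
i:   0  1  2  3  4  5  6  7  8  9 10 11 12 13 14 15 16 17 18 19 20 21 22 23 24 25 26
     L  W  L  W  L  W  W  W  W  W  W  W  L  W  L  W  L  W  W  W  W  W  W  W  L  W  L
Position 26 is L, so the second player wins.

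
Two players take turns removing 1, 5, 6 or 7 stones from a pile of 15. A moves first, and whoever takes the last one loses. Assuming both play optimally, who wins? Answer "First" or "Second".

Second

Compute winning (W) and losing (L) positions by backward induction:
i:   0  1  2  3  4  5  6  7  8  9 10 11 12 13 14 15
     W  L  W  L  W  L  W  W  W  W  W  W  W  L  W  L
Position 15 is L, so the second player wins.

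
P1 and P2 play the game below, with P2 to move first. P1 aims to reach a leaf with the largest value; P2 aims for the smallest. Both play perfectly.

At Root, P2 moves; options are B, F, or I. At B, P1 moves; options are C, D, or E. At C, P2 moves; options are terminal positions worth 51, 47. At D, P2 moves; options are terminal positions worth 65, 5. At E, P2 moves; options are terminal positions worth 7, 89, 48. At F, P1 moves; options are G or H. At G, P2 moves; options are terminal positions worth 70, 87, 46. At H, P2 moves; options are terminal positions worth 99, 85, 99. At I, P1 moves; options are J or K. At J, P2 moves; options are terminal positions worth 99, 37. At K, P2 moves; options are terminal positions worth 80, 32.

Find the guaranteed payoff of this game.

37

C (P2): min(51, 47) = 47
D (P2): min(65, 5) = 5
E (P2): min(7, 89, 48) = 7
B (P1): max(47, 5, 7) = 47
G (P2): min(70, 87, 46) = 46
H (P2): min(99, 85, 99) = 85
F (P1): max(46, 85) = 85
J (P2): min(99, 37) = 37
K (P2): min(80, 32) = 32
I (P1): max(37, 32) = 37
Root (P2): min(47, 85, 37) = 37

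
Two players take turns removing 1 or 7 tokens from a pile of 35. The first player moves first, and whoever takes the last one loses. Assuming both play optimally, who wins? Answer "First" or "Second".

Mark each pile size as W (mover wins) or L (mover loses):
i:   0  1  2  3  4  5  6  7  8  9 10 11 12 13 14 15 16 17 18 19 20 21 22 23 24 25 26 27 28 29 30 31 32 33 34 35
     W  L  W  L  W  L  W  L  W  L  W  L  W  L  W  L  W  L  W  L  W  L  W  L  W  L  W  L  W  L  W  L  W  L  W  L
Position 35 is L, so the second player wins.

Second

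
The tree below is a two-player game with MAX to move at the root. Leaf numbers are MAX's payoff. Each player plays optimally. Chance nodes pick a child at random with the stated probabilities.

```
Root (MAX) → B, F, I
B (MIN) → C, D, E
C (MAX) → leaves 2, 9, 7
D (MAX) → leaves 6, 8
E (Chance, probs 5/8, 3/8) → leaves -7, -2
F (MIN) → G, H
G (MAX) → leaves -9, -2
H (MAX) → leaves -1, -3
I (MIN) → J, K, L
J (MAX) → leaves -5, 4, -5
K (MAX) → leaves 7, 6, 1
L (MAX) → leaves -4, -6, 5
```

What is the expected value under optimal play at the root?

C (MAX): max(2, 9, 7) = 9
D (MAX): max(6, 8) = 8
E (Chance): 5/8·-7 + 3/8·-2 = -5.12
B (MIN): min(9, 8, -5.12) = -5.12
G (MAX): max(-9, -2) = -2
H (MAX): max(-1, -3) = -1
F (MIN): min(-2, -1) = -2
J (MAX): max(-5, 4, -5) = 4
K (MAX): max(7, 6, 1) = 7
L (MAX): max(-4, -6, 5) = 5
I (MIN): min(4, 7, 5) = 4
Root (MAX): max(-5.12, -2, 4) = 4

4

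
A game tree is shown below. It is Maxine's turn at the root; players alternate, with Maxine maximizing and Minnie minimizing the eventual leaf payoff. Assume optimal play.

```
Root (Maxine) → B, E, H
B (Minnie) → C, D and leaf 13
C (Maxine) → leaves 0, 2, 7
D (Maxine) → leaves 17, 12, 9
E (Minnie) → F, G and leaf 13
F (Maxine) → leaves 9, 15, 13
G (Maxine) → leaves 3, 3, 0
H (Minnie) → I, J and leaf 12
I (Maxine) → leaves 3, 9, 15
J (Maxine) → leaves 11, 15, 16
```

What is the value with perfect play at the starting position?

C (Maxine): max(0, 2, 7) = 7
D (Maxine): max(17, 12, 9) = 17
B (Minnie): min(7, 17, 13) = 7
F (Maxine): max(9, 15, 13) = 15
G (Maxine): max(3, 3, 0) = 3
E (Minnie): min(15, 3, 13) = 3
I (Maxine): max(3, 9, 15) = 15
J (Maxine): max(11, 15, 16) = 16
H (Minnie): min(15, 16, 12) = 12
Root (Maxine): max(7, 3, 12) = 12

12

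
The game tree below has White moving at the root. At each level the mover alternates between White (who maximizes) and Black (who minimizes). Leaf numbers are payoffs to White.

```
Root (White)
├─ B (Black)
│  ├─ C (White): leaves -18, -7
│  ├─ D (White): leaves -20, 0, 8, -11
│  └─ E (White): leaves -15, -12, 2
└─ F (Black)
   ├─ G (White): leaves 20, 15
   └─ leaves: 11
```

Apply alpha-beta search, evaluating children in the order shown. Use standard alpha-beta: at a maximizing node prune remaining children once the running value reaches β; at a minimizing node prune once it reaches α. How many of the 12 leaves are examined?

10

C [α=-∞,β=+∞]: v=-7
D [α=-∞,β=-7]: v=0 after child 2 ≥ β → β-cutoff, skip 2
E [α=-∞,β=-7]: v=2
B [α=-∞,β=+∞]: v=-7
G [α=-7,β=+∞]: v=20
F [α=-7,β=+∞]: v=11
Root [α=-∞,β=+∞]: v=11
Leaves evaluated: 10 of 12.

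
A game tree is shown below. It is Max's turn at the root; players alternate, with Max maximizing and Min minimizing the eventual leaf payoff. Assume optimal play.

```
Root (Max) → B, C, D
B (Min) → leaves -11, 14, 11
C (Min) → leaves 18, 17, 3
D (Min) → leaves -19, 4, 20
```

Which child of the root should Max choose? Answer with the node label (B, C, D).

C

B (Min): min(-11, 14, 11) = -11
C (Min): min(18, 17, 3) = 3
D (Min): min(-19, 4, 20) = -19
Root (Max): max(-11, 3, -19) = 3
Max picks the child with the highest value: C (value 3).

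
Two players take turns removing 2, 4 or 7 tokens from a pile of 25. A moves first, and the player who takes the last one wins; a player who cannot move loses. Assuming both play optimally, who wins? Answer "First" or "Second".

Positions where the player to move wins (W) vs loses (L):
i:   0  1  2  3  4  5  6  7  8  9 10 11 12 13 14 15 16 17 18 19 20 21 22 23 24 25
     L  L  W  W  W  W  L  W  W  L  W  W  L  W  W  L  W  W  L  W  W  L  W  W  L  W
Position 25 is W, so the first player wins.

First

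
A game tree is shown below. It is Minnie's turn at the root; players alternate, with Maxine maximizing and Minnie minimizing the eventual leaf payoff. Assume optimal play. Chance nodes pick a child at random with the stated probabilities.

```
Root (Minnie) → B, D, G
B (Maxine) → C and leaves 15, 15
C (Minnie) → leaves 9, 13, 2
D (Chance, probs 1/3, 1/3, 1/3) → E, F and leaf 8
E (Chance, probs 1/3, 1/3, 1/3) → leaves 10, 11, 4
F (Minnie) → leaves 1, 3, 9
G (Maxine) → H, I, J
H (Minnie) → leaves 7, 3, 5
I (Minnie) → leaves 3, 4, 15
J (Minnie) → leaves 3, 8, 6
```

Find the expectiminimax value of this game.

C (Minnie): min(9, 13, 2) = 2
B (Maxine): max(2, 15, 15) = 15
E (Chance): 1/3·10 + 1/3·11 + 1/3·4 = 8.33
F (Minnie): min(1, 3, 9) = 1
D (Chance): 1/3·8.33 + 1/3·1 + 1/3·8 = 5.78
H (Minnie): min(7, 3, 5) = 3
I (Minnie): min(3, 4, 15) = 3
J (Minnie): min(3, 8, 6) = 3
G (Maxine): max(3, 3, 3) = 3
Root (Minnie): min(15, 5.78, 3) = 3

3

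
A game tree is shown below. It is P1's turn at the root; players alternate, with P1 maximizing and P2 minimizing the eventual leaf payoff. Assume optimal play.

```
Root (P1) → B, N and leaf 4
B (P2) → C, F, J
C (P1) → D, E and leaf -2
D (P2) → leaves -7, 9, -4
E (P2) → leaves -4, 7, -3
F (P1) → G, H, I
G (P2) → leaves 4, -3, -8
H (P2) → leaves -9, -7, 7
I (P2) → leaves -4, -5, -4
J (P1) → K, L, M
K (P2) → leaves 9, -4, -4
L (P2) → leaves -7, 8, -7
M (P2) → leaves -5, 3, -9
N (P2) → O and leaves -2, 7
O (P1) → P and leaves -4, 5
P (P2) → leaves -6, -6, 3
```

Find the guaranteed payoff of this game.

4

D (P2): min(-7, 9, -4) = -7
E (P2): min(-4, 7, -3) = -4
C (P1): max(-7, -4, -2) = -2
G (P2): min(4, -3, -8) = -8
H (P2): min(-9, -7, 7) = -9
I (P2): min(-4, -5, -4) = -5
F (P1): max(-8, -9, -5) = -5
K (P2): min(9, -4, -4) = -4
L (P2): min(-7, 8, -7) = -7
M (P2): min(-5, 3, -9) = -9
J (P1): max(-4, -7, -9) = -4
B (P2): min(-2, -5, -4) = -5
P (P2): min(-6, -6, 3) = -6
O (P1): max(-6, -4, 5) = 5
N (P2): min(5, -2, 7) = -2
Root (P1): max(-5, -2, 4) = 4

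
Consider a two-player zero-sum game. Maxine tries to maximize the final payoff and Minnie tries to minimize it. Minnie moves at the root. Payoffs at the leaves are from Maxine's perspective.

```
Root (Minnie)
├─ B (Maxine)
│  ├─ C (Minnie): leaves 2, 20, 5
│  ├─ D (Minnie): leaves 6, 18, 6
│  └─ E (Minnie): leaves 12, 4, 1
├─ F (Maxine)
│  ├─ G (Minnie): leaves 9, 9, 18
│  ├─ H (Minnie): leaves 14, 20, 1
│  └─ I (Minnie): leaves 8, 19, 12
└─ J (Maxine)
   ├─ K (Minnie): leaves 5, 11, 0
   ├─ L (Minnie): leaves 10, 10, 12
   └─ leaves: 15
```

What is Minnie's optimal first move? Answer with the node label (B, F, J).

C (Minnie): min(2, 20, 5) = 2
D (Minnie): min(6, 18, 6) = 6
E (Minnie): min(12, 4, 1) = 1
B (Maxine): max(2, 6, 1) = 6
G (Minnie): min(9, 9, 18) = 9
H (Minnie): min(14, 20, 1) = 1
I (Minnie): min(8, 19, 12) = 8
F (Maxine): max(9, 1, 8) = 9
K (Minnie): min(5, 11, 0) = 0
L (Minnie): min(10, 10, 12) = 10
J (Maxine): max(0, 10, 15) = 15
Root (Minnie): min(6, 9, 15) = 6
Minnie picks the child with the lowest value: B (value 6).

B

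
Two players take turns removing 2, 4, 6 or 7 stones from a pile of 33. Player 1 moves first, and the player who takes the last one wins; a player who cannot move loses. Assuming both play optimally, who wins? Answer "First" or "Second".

First

W/L table (W = player to move can force a win):
i:   0  1  2  3  4  5  6  7  8  9 10 11 12 13 14 15 16 17 18 19 20 21 22 23 24 25 26 27 28 29 30 31 32 33
     L  L  W  W  W  W  W  W  W  L  L  W  W  W  W  W  W  W  L  L  W  W  W  W  W  W  W  L  L  W  W  W  W  W
Position 33 is W, so the first player wins.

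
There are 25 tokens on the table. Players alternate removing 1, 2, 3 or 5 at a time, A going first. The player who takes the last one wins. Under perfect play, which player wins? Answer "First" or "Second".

i:   0  1  2  3  4  5  6  7  8  9 10 11 12 13 14 15 16 17 18 19 20 21 22 23 24 25
     L  W  W  W  L  W  W  W  L  W  W  W  L  W  W  W  L  W  W  W  L  W  W  W  L  W
Position 25 is W, so the first player wins.

First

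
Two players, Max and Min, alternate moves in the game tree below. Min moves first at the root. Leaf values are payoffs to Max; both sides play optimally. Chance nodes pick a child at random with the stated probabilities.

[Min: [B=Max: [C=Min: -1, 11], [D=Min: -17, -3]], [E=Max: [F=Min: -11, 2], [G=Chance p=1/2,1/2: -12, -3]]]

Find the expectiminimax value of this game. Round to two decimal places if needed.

-7.5

C (Min): min(-1, 11) = -1
D (Min): min(-17, -3) = -17
B (Max): max(-1, -17) = -1
F (Min): min(-11, 2) = -11
G (Chance): 1/2·-12 + 1/2·-3 = -7.5
E (Max): max(-11, -7.5) = -7.5
Root (Min): min(-1, -7.5) = -7.5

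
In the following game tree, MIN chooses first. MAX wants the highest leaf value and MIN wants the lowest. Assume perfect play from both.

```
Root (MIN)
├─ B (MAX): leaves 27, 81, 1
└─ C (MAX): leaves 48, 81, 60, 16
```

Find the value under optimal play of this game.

81

B (MAX): max(27, 81, 1) = 81
C (MAX): max(48, 81, 60, 16) = 81
Root (MIN): min(81, 81) = 81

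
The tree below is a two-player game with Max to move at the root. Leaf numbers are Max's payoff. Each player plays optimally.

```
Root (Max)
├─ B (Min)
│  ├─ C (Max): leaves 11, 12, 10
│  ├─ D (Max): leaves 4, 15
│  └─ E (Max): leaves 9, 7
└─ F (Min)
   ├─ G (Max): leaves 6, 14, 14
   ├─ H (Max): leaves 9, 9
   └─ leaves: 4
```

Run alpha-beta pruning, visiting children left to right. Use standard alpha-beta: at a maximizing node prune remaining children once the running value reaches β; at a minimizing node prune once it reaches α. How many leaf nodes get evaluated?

12

C [α=-∞,β=+∞]: v=12
D [α=-∞,β=12]: v=15
E [α=-∞,β=12]: v=9
B [α=-∞,β=+∞]: v=9
G [α=9,β=+∞]: v=14
H [α=9,β=14]: v=9
F [α=9,β=+∞]: v=9 after child 2 ≤ α → α-cutoff, skip 1
Root [α=-∞,β=+∞]: v=9
Leaves evaluated: 12 of 13.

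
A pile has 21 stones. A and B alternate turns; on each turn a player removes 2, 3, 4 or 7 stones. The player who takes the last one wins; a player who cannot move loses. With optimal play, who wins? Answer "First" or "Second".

W/L table (W = player to move can force a win):
i:   0  1  2  3  4  5  6  7  8  9 10 11 12 13 14 15 16 17 18 19 20 21
     L  L  W  W  W  W  L  W  W  W  W  L  L  W  W  W  W  L  W  W  W  W
Position 21 is W, so the first player wins.

First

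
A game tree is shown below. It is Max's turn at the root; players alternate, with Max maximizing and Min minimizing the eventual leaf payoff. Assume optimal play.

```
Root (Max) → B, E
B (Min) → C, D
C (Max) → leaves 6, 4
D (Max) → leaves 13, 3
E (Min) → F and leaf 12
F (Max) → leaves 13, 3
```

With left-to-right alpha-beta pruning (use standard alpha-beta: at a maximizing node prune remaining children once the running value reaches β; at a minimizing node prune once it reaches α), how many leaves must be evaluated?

6

C [α=-∞,β=+∞]: v=6
D [α=-∞,β=6]: v=13 after child 1 ≥ β → β-cutoff, skip 1
B [α=-∞,β=+∞]: v=6
F [α=6,β=+∞]: v=13
E [α=6,β=+∞]: v=12
Root [α=-∞,β=+∞]: v=12
Leaves evaluated: 6 of 7.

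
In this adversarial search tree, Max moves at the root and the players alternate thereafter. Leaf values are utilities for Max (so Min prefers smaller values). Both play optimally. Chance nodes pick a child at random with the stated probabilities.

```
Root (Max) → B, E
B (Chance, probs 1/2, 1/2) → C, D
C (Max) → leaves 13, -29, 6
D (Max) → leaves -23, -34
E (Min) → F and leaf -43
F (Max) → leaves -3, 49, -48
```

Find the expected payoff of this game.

C (Max): max(13, -29, 6) = 13
D (Max): max(-23, -34) = -23
B (Chance): 1/2·13 + 1/2·-23 = -5
F (Max): max(-3, 49, -48) = 49
E (Min): min(49, -43) = -43
Root (Max): max(-5, -43) = -5

-5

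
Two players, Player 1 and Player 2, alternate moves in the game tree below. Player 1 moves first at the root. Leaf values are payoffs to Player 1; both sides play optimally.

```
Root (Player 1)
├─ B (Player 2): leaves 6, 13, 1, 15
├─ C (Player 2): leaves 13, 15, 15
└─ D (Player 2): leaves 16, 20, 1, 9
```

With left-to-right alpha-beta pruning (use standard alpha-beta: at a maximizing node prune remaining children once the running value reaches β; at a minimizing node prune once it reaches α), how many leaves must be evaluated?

B [α=-∞,β=+∞]: v=1
C [α=1,β=+∞]: v=13
D [α=13,β=+∞]: v=1 after child 3 ≤ α → α-cutoff, skip 1
Root [α=-∞,β=+∞]: v=13
Leaves evaluated: 10 of 11.

10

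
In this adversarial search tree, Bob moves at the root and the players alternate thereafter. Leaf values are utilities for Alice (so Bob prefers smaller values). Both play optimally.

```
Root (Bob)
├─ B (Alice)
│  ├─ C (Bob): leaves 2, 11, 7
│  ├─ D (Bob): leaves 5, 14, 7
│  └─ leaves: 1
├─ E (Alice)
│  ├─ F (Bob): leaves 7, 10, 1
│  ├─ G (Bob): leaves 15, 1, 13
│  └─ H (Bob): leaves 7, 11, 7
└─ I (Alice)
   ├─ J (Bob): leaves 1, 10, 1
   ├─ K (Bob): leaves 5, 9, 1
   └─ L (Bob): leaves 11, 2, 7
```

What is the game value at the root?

C (Bob): min(2, 11, 7) = 2
D (Bob): min(5, 14, 7) = 5
B (Alice): max(2, 5, 1) = 5
F (Bob): min(7, 10, 1) = 1
G (Bob): min(15, 1, 13) = 1
H (Bob): min(7, 11, 7) = 7
E (Alice): max(1, 1, 7) = 7
J (Bob): min(1, 10, 1) = 1
K (Bob): min(5, 9, 1) = 1
L (Bob): min(11, 2, 7) = 2
I (Alice): max(1, 1, 2) = 2
Root (Bob): min(5, 7, 2) = 2

2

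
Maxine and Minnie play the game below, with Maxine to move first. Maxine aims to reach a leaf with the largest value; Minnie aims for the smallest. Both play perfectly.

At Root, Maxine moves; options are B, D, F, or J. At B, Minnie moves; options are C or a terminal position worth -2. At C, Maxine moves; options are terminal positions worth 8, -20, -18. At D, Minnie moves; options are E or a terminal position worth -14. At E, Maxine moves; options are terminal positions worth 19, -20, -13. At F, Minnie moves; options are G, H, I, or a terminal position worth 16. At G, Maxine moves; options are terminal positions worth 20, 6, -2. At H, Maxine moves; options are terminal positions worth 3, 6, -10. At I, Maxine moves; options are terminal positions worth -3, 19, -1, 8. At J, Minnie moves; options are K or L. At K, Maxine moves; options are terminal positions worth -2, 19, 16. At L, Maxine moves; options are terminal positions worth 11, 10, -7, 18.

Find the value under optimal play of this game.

18

C (Maxine): max(8, -20, -18) = 8
B (Minnie): min(8, -2) = -2
E (Maxine): max(19, -20, -13) = 19
D (Minnie): min(19, -14) = -14
G (Maxine): max(20, 6, -2) = 20
H (Maxine): max(3, 6, -10) = 6
I (Maxine): max(-3, 19, -1, 8) = 19
F (Minnie): min(20, 6, 19, 16) = 6
K (Maxine): max(-2, 19, 16) = 19
L (Maxine): max(11, 10, -7, 18) = 18
J (Minnie): min(19, 18) = 18
Root (Maxine): max(-2, -14, 6, 18) = 18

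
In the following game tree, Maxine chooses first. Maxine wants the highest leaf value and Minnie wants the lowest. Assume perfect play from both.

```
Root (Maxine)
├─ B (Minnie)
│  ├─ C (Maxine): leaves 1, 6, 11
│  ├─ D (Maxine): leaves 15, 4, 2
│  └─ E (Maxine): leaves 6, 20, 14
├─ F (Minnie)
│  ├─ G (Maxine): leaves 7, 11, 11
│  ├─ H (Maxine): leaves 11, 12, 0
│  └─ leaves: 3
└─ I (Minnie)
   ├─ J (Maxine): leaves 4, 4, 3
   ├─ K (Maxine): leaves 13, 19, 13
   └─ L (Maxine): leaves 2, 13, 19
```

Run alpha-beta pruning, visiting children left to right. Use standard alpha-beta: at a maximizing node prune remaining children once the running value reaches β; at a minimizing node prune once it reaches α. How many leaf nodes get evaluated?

12

C [α=-∞,β=+∞]: v=11
D [α=-∞,β=11]: v=15 after child 1 ≥ β → β-cutoff, skip 2
E [α=-∞,β=11]: v=20 after child 2 ≥ β → β-cutoff, skip 1
B [α=-∞,β=+∞]: v=11
G [α=11,β=+∞]: v=11
F [α=11,β=+∞]: v=11 after child 1 ≤ α → α-cutoff, skip 2
J [α=11,β=+∞]: v=4
I [α=11,β=+∞]: v=4 after child 1 ≤ α → α-cutoff, skip 2
Root [α=-∞,β=+∞]: v=11
Leaves evaluated: 12 of 25.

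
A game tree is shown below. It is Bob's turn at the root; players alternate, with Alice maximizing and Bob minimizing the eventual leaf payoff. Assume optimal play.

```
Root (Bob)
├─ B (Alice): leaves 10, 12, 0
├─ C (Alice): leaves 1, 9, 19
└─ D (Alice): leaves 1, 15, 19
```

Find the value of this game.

B (Alice): max(10, 12, 0) = 12
C (Alice): max(1, 9, 19) = 19
D (Alice): max(1, 15, 19) = 19
Root (Bob): min(12, 19, 19) = 12

12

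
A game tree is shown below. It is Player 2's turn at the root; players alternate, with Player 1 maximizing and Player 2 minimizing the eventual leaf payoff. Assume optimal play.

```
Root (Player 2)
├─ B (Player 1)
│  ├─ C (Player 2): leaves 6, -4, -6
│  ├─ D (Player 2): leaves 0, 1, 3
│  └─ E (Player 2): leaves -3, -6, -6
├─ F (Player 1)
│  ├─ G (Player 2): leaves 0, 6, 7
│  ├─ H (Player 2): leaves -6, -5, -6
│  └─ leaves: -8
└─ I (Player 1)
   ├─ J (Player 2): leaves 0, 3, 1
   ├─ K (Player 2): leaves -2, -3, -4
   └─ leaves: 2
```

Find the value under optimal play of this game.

0

C (Player 2): min(6, -4, -6) = -6
D (Player 2): min(0, 1, 3) = 0
E (Player 2): min(-3, -6, -6) = -6
B (Player 1): max(-6, 0, -6) = 0
G (Player 2): min(0, 6, 7) = 0
H (Player 2): min(-6, -5, -6) = -6
F (Player 1): max(0, -6, -8) = 0
J (Player 2): min(0, 3, 1) = 0
K (Player 2): min(-2, -3, -4) = -4
I (Player 1): max(0, -4, 2) = 2
Root (Player 2): min(0, 0, 2) = 0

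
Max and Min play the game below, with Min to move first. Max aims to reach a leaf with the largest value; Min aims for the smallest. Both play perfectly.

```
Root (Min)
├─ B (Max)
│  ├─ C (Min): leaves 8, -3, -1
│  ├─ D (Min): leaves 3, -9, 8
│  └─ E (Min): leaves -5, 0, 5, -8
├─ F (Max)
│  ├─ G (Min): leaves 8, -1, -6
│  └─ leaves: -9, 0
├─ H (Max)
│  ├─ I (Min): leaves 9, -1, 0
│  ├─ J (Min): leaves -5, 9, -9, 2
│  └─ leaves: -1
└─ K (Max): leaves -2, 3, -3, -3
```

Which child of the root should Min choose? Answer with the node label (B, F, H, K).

C (Min): min(8, -3, -1) = -3
D (Min): min(3, -9, 8) = -9
E (Min): min(-5, 0, 5, -8) = -8
B (Max): max(-3, -9, -8) = -3
G (Min): min(8, -1, -6) = -6
F (Max): max(-6, -9, 0) = 0
I (Min): min(9, -1, 0) = -1
J (Min): min(-5, 9, -9, 2) = -9
H (Max): max(-1, -9, -1) = -1
K (Max): max(-2, 3, -3, -3) = 3
Root (Min): min(-3, 0, -1, 3) = -3
Min picks the child with the lowest value: B (value -3).

B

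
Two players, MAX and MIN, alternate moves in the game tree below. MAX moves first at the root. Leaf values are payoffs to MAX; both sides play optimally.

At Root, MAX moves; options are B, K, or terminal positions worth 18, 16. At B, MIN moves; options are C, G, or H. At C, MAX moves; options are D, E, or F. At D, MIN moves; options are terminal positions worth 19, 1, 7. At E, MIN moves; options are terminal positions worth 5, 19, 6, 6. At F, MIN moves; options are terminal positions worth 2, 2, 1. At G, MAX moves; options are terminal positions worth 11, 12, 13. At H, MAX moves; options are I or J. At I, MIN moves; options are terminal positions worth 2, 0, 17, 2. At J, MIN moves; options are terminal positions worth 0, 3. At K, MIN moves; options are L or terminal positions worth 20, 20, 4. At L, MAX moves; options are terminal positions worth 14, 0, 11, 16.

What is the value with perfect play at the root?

18

D (MIN): min(19, 1, 7) = 1
E (MIN): min(5, 19, 6, 6) = 5
F (MIN): min(2, 2, 1) = 1
C (MAX): max(1, 5, 1) = 5
G (MAX): max(11, 12, 13) = 13
I (MIN): min(2, 0, 17, 2) = 0
J (MIN): min(0, 3) = 0
H (MAX): max(0, 0) = 0
B (MIN): min(5, 13, 0) = 0
L (MAX): max(14, 0, 11, 16) = 16
K (MIN): min(16, 20, 20, 4) = 4
Root (MAX): max(0, 4, 18, 16) = 18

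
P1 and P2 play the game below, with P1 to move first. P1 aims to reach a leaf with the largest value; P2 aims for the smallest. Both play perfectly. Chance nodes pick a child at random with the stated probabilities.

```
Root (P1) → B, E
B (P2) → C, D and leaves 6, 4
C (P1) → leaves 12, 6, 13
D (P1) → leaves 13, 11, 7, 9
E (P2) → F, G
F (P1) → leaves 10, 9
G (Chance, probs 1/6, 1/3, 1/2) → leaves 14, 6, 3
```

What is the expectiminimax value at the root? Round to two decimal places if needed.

5.83

C (P1): max(12, 6, 13) = 13
D (P1): max(13, 11, 7, 9) = 13
B (P2): min(13, 13, 6, 4) = 4
F (P1): max(10, 9) = 10
G (Chance): 1/6·14 + 1/3·6 + 1/2·3 = 5.83
E (P2): min(10, 5.83) = 5.83
Root (P1): max(4, 5.83) = 5.83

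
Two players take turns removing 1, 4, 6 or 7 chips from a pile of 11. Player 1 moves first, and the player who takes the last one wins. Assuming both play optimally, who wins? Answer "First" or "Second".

First

Mark each pile size as W (mover wins) or L (mover loses):
i:   0  1  2  3  4  5  6  7  8  9 10 11
     L  W  L  W  W  L  W  W  W  W  L  W
Position 11 is W, so the first player wins.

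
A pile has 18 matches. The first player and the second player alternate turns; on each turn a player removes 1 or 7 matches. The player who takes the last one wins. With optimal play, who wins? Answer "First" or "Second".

Second

W/L table (W = player to move can force a win):
i:   0  1  2  3  4  5  6  7  8  9 10 11 12 13 14 15 16 17 18
     L  W  L  W  L  W  L  W  L  W  L  W  L  W  L  W  L  W  L
Position 18 is L, so the second player wins.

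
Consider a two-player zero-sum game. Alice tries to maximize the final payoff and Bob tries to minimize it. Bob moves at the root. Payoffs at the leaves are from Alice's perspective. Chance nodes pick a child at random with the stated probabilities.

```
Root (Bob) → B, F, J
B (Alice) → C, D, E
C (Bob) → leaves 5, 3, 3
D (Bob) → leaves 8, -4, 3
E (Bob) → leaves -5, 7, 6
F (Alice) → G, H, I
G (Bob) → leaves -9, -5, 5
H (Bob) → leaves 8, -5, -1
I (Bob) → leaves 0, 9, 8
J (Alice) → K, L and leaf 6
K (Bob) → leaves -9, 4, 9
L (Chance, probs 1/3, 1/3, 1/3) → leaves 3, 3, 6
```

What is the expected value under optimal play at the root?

0

C (Bob): min(5, 3, 3) = 3
D (Bob): min(8, -4, 3) = -4
E (Bob): min(-5, 7, 6) = -5
B (Alice): max(3, -4, -5) = 3
G (Bob): min(-9, -5, 5) = -9
H (Bob): min(8, -5, -1) = -5
I (Bob): min(0, 9, 8) = 0
F (Alice): max(-9, -5, 0) = 0
K (Bob): min(-9, 4, 9) = -9
L (Chance): 1/3·3 + 1/3·3 + 1/3·6 = 4
J (Alice): max(-9, 4, 6) = 6
Root (Bob): min(3, 0, 6) = 0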